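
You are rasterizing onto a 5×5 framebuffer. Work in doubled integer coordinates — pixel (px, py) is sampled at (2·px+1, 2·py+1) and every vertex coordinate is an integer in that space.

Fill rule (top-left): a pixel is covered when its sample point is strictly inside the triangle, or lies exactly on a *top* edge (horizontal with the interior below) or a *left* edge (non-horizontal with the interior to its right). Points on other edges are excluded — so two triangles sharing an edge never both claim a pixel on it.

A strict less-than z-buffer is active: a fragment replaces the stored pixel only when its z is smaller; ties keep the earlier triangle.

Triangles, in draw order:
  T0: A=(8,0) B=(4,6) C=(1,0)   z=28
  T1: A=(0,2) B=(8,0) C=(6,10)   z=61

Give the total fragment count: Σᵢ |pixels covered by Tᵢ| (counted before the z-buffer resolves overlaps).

T0:
  2·area = 42
  edge (8, 0)→(4, 6): d=(-4,6) right/bottom  bias=-1
  edge (4, 6)→(1, 0): d=(-3,-6) top-left  bias=+0
  edge (1, 0)→(8, 0): d=(7,0) top-left  bias=+0
    (1,0)@(3, 1): e=[26,9,7] → #
    (2,0)@(5, 1): e=[14,21,7] → #
    (3,0)@(7, 1): e=[2,33,7] → #
    (4,0)@(9, 1): e=[-10,45,7] → ·
    (1,1)@(3, 3): e=[18,3,21] → #
    (3,1)@(7, 3): e=[-6,27,21] → ·
    (1,2)@(3, 5): e=[10,-3,35] → ·
    (2,2)@(5, 5): e=[-2,9,35] → ·
  covered (5 px):
    · # # # ·
    · # # · ·
    · · · · ·
    · · · · ·
    · · · · ·
T1:
  2·area = 76
  edge (0, 2)→(8, 0): d=(8,-2) top-left  bias=+0
  edge (8, 0)→(6, 10): d=(-2,10) right/bottom  bias=-1
  edge (6, 10)→(0, 2): d=(-6,-8) top-left  bias=+0
    (2,0)@(5, 1): e=[2,28,46] → #
    (3,0)@(7, 1): e=[6,8,62] → #
    (4,0)@(9, 1): e=[10,-12,78] → ·
    (0,1)@(1, 3): e=[10,64,2] → #
    (1,1)@(3, 3): e=[14,44,18] → #
    (4,1)@(9, 3): e=[26,-16,66] → ·
    (0,2)@(1, 5): e=[26,60,-10] → ·
    (1,2)@(3, 5): e=[30,40,6] → #
    (3,2)@(7, 5): e=[38,0,38] → ·  [on edge]
    (1,3)@(3, 7): e=[46,36,-6] → ·
    (2,3)@(5, 7): e=[50,16,10] → #
    (3,3)@(7, 7): e=[54,-4,26] → ·
  covered (9 px):
    · · # # ·
    # # # # ·
    · # # · ·
    · · # · ·
    · · · · ·

Answer: 14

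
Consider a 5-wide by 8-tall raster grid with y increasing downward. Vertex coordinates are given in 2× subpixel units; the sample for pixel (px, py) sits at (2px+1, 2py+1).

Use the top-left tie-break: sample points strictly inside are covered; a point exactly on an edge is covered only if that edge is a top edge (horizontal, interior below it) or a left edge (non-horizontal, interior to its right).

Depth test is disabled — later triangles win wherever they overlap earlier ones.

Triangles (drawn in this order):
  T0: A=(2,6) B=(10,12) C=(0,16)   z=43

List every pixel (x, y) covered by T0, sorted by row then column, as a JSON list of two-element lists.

T0:
  2·area = 92
  edge (2, 6)→(10, 12): d=(8,6) right/bottom  bias=-1
  edge (10, 12)→(0, 16): d=(-10,4) right/bottom  bias=-1
  edge (0, 16)→(2, 6): d=(2,-10) top-left  bias=+0
    (1,0)@(3, 1): e=[-46,138,0] → ·  [on edge]
    (1,3)@(3, 7): e=[2,78,12] → #
    (2,3)@(5, 7): e=[-10,70,32] → ·
    (1,4)@(3, 9): e=[18,58,16] → #
    (2,4)@(5, 9): e=[6,50,36] → #
    (3,4)@(7, 9): e=[-6,42,56] → ·
    (0,5)@(1, 11): e=[46,46,0] → #  [on edge]
    (3,5)@(7, 11): e=[10,22,60] → #
    (4,5)@(9, 11): e=[-2,14,80] → ·
    (0,6)@(1, 13): e=[62,26,4] → #
    (4,6)@(9, 13): e=[14,-6,84] → ·
    (0,7)@(1, 15): e=[78,6,8] → #
  covered (12 px):
    · · · · ·
    · · · · ·
    · · · · ·
    · # · · ·
    · # # · ·
    # # # # ·
    # # # # ·
    # · · · ·

Answer: [[1,3],[1,4],[2,4],[0,5],[1,5],[2,5],[3,5],[0,6],[1,6],[2,6],[3,6],[0,7]]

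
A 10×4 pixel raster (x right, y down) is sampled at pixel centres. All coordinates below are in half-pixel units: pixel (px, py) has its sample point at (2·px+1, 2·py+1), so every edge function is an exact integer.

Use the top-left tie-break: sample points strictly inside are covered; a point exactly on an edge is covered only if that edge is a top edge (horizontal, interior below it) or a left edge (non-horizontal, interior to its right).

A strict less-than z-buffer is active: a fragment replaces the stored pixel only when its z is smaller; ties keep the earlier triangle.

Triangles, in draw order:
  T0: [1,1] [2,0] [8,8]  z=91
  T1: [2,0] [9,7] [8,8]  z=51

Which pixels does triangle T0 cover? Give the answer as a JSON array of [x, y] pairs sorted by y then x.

T0:
  2·area = 14
  edge (1, 1)→(2, 0): d=(1,-1) top-left  bias=+0
  edge (2, 0)→(8, 8): d=(6,8) right/bottom  bias=-1
  edge (8, 8)→(1, 1): d=(-7,-7) top-left  bias=+0
    (0,0)@(1, 1): e=[0,14,0] → █  [on edge]
    (1,0)@(3, 1): e=[2,-2,14] → ·
    (0,1)@(1, 3): e=[2,26,-14] → ·
    (1,1)@(3, 3): e=[4,10,0] → █  [on edge]
    (2,1)@(5, 3): e=[6,-6,14] → ·
    (1,2)@(3, 5): e=[6,22,-14] → ·
    (2,2)@(5, 5): e=[8,6,0] → █  [on edge]
    (3,2)@(7, 5): e=[10,-10,14] → ·
    (2,3)@(5, 7): e=[10,18,-14] → ·
    (3,3)@(7, 7): e=[12,2,0] → █  [on edge]
    (4,3)@(9, 7): e=[14,-14,14] → ·
  covered (4 px):
    █ · · · · · · · · ·
    · █ · · · · · · · ·
    · · █ · · · · · · ·
    · · · █ · · · · · ·
T1:
  2·area = 14
  edge (2, 0)→(9, 7): d=(7,7) right/bottom  bias=-1
  edge (9, 7)→(8, 8): d=(-1,1) right/bottom  bias=-1
  edge (8, 8)→(2, 0): d=(-6,-8) top-left  bias=+0
    (1,0)@(3, 1): e=[0,12,2] → ·  [on edge]
    (7,0)@(15, 1): e=[-84,0,98] → ·  [on edge]
    (2,1)@(5, 3): e=[0,8,6] → ·  [on edge]
    (6,1)@(13, 3): e=[-56,0,70] → ·  [on edge]
    (3,2)@(7, 5): e=[0,4,10] → ·  [on edge]
    (5,2)@(11, 5): e=[-28,0,42] → ·  [on edge]
    (4,3)@(9, 7): e=[0,0,14] → ·  [on edge]
  covered (0 px):
    · · · · · · · · · ·
    · · · · · · · · · ·
    · · · · · · · · · ·
    · · · · · · · · · ·

Result: [[0,0],[1,1],[2,2],[3,3]]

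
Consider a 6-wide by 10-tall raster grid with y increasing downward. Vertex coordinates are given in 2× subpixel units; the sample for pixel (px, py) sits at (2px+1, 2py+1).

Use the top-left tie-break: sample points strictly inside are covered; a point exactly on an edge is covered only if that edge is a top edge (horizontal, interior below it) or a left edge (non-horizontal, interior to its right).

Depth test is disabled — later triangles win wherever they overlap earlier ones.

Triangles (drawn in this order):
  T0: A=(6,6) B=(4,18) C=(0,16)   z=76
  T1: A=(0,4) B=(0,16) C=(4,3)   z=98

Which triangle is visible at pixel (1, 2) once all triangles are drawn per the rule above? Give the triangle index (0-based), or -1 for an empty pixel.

T0:
  2·area = 52
  edge (6, 6)→(4, 18): d=(-2,12) right/bottom  bias=-1
  edge (4, 18)→(0, 16): d=(-4,-2) top-left  bias=+0
  edge (0, 16)→(6, 6): d=(6,-10) top-left  bias=+0
    (4,0)@(9, 1): e=[-26,78,0] → .  [on edge]
    (2,4)@(5, 9): e=[6,38,8] → X
    (3,4)@(7, 9): e=[-18,42,28] → .
    (1,5)@(3, 11): e=[26,26,0] → X  [on edge]
    (3,5)@(7, 11): e=[-22,34,40] → .
    (1,6)@(3, 13): e=[22,18,12] → X
    (2,6)@(5, 13): e=[-2,22,32] → .
    (0,7)@(1, 15): e=[42,6,4] → X
    (2,7)@(5, 15): e=[-6,14,44] → .
    (0,8)@(1, 17): e=[38,-2,16] → .
    (1,8)@(3, 17): e=[14,2,36] → X
    (2,8)@(5, 17): e=[-10,6,56] → .
  covered (7 px):
    . . . . . .
    . . . . . .
    . . . . . .
    . . . . . .
    . . X . . .
    . X X . . .
    . X . . . .
    X X . . . .
    . X . . . .
    . . . . . .
T1:
  2·area = 48  (B↔C swapped to make it positive)
  edge (0, 4)→(4, 3): d=(4,-1) top-left  bias=+0
  edge (4, 3)→(0, 16): d=(-4,13) right/bottom  bias=-1
  edge (0, 16)→(0, 4): d=(0,-12) top-left  bias=+0
    (0,2)@(1, 5): e=[5,31,12] → X
    (1,2)@(3, 5): e=[7,5,36] → X
    (2,2)@(5, 5): e=[9,-21,60] → .
    (0,3)@(1, 7): e=[13,23,12] → X
    (1,3)@(3, 7): e=[15,-3,36] → .
    (0,4)@(1, 9): e=[21,15,12] → X
    (1,4)@(3, 9): e=[23,-11,36] → .
    (0,5)@(1, 11): e=[29,7,12] → X
    (1,5)@(3, 11): e=[31,-19,36] → .
    (0,6)@(1, 13): e=[37,-1,12] → .
  covered (5 px):
    . . . . . .
    . . . . . .
    X X . . . .
    X . . . . .
    X . . . . .
    X . . . . .
    . . . . . .
    . . . . . .
    . . . . . .
    . . . . . .

Z-buffer (winner per pixel, '.' = empty):
  . . . . . .
  . . . . . .
  1 1 . . . .
  1 . . . . .
  1 . 0 . . .
  1 0 0 . . .
  . 0 . . . .
  0 0 . . . .
  . 0 . . . .
  . . . . . .

Answer: 1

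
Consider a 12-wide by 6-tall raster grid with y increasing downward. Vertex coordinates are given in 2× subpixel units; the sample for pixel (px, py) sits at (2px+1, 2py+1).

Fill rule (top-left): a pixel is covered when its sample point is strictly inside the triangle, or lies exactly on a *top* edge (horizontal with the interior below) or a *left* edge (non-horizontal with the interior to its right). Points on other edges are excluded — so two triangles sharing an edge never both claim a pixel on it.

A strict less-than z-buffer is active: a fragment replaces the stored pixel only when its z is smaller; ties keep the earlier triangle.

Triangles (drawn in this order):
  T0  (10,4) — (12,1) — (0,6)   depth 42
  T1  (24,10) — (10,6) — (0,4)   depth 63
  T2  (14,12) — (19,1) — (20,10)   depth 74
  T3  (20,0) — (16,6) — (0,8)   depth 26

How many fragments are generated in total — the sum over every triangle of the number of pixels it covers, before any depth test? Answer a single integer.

T0:
  2·area = 26  (B↔C swapped to make it positive)
  edge (10, 4)→(0, 6): d=(-10,2) right/bottom  bias=-1
  edge (0, 6)→(12, 1): d=(12,-5) top-left  bias=+0
  edge (12, 1)→(10, 4): d=(-2,3) right/bottom  bias=-1
    (4,1)@(9, 3): e=[12,9,5] → X
    (5,1)@(11, 3): e=[8,19,-1] → .
    (7,1)@(15, 3): e=[0,39,-13] → .  [on edge]
    (1,2)@(3, 5): e=[4,3,19] → X
    (2,2)@(5, 5): e=[0,13,13] → .  [on edge]
    (4,2)@(9, 5): e=[-8,33,1] → .
    (1,3)@(3, 7): e=[-16,27,15] → .
  covered (2 px):
    . . . . . . . . . . . .
    . . . . X . . . . . . .
    . X . . . . . . . . . .
    . . . . . . . . . . . .
    . . . . . . . . . . . .
    . . . . . . . . . . . .
T1:
  2·area = 12  (B↔C swapped to make it positive)
  edge (24, 10)→(0, 4): d=(-24,-6) top-left  bias=+0
  edge (0, 4)→(10, 6): d=(10,2) right/bottom  bias=-1
  edge (10, 6)→(24, 10): d=(14,4) right/bottom  bias=-1
    (2,2)@(5, 5): e=[6,0,6] → .  [on edge]
    (6,3)@(13, 7): e=[6,4,2] → X
    (7,3)@(15, 7): e=[18,0,-6] → .  [on edge]
    (6,4)@(13, 9): e=[-42,24,30] → .
  covered (1 px):
    . . . . . . . . . . . .
    . . . . . . . . . . . .
    . . . . . . . . . . . .
    . . . . . . X . . . . .
    . . . . . . . . . . . .
    . . . . . . . . . . . .
T2:
  2·area = 56
  edge (14, 12)→(19, 1): d=(5,-11) top-left  bias=+0
  edge (19, 1)→(20, 10): d=(1,9) right/bottom  bias=-1
  edge (20, 10)→(14, 12): d=(-6,2) right/bottom  bias=-1
    (9,0)@(19, 1): e=[0,0,56] → .  [on edge]
    (9,1)@(19, 3): e=[10,2,44] → X
    (10,1)@(21, 3): e=[32,-16,40] → .
    (9,2)@(19, 5): e=[20,4,32] → X
    (10,2)@(21, 5): e=[42,-14,28] → .
    (8,3)@(17, 7): e=[8,24,24] → X
    (10,3)@(21, 7): e=[52,-12,16] → .
    (8,4)@(17, 9): e=[18,26,12] → X
    (10,4)@(21, 9): e=[62,-10,4] → .
    (11,4)@(23, 9): e=[84,-28,0] → .  [on edge]
    (7,5)@(15, 11): e=[6,46,4] → X
    (8,5)@(17, 11): e=[28,28,0] → .  [on edge]
  covered (7 px):
    . . . . . . . . . . . .
    . . . . . . . . . X . .
    . . . . . . . . . X . .
    . . . . . . . . X X . .
    . . . . . . . . X X . .
    . . . . . . . X . . . .
T3:
  2·area = 88
  edge (20, 0)→(16, 6): d=(-4,6) right/bottom  bias=-1
  edge (16, 6)→(0, 8): d=(-16,2) right/bottom  bias=-1
  edge (0, 8)→(20, 0): d=(20,-8) top-left  bias=+0
    (9,0)@(19, 1): e=[2,74,12] → X
    (10,0)@(21, 1): e=[-10,70,28] → .
    (6,1)@(13, 3): e=[30,54,4] → X
    (7,1)@(15, 3): e=[18,50,20] → X
    (8,1)@(17, 3): e=[6,46,36] → X
    (9,1)@(19, 3): e=[-6,42,52] → .
    (4,2)@(9, 5): e=[46,30,12] → X
    (5,2)@(11, 5): e=[34,26,28] → X
    (8,2)@(17, 5): e=[-2,14,76] → .
    (1,3)@(3, 7): e=[74,10,4] → X
    (2,3)@(5, 7): e=[62,6,20] → X
    (3,3)@(7, 7): e=[50,2,36] → X
  covered (11 px):
    . . . . . . . . . X . .
    . . . . . . X X X . . .
    . . . . X X X X . . . .
    . X X X . . . . . . . .
    . . . . . . . . . . . .
    . . . . . . . . . . . .

Final: 21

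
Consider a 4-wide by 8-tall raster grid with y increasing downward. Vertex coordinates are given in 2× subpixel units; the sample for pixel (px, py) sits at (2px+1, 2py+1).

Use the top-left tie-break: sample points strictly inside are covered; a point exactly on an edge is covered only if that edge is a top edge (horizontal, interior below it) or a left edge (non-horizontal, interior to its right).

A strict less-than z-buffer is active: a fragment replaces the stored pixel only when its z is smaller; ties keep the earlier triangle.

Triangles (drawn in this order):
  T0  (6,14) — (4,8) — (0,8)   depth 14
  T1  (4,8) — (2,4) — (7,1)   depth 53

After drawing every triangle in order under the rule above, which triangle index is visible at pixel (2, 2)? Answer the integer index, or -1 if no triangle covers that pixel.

T0:
  2·area = 24  (B↔C swapped to make it positive)
  edge (6, 14)→(0, 8): d=(-6,-6) top-left  bias=+0
  edge (0, 8)→(4, 8): d=(4,0) top-left  bias=+0
  edge (4, 8)→(6, 14): d=(2,6) right/bottom  bias=-1
    (1,2)@(3, 5): e=[36,-12,0] → ·  [on edge]
    (0,4)@(1, 9): e=[0,4,20] → █  [on edge]
    (1,4)@(3, 9): e=[12,4,8] → █
    (2,4)@(5, 9): e=[24,4,-4] → ·
    (0,5)@(1, 11): e=[-12,12,24] → ·
    (1,5)@(3, 11): e=[0,12,12] → █  [on edge]
    (2,5)@(5, 11): e=[12,12,0] → ·  [on edge]
    (1,6)@(3, 13): e=[-12,20,16] → ·
    (2,6)@(5, 13): e=[0,20,4] → █  [on edge]
    (3,6)@(7, 13): e=[12,20,-8] → ·
    (2,7)@(5, 15): e=[-12,28,8] → ·
    (3,7)@(7, 15): e=[0,28,-4] → ·  [on edge]
  covered (4 px):
    · · · ·
    · · · ·
    · · · ·
    · · · ·
    █ █ · ·
    · █ · ·
    · · █ ·
    · · · ·
T1:
  2·area = 26
  edge (4, 8)→(2, 4): d=(-2,-4) top-left  bias=+0
  edge (2, 4)→(7, 1): d=(5,-3) top-left  bias=+0
  edge (7, 1)→(4, 8): d=(-3,7) right/bottom  bias=-1
    (3,0)@(7, 1): e=[26,0,0] → ·  [on edge]
    (2,1)@(5, 3): e=[14,4,8] → █
    (3,1)@(7, 3): e=[22,10,-6] → ·
    (1,2)@(3, 5): e=[2,8,16] → █
    (3,2)@(7, 5): e=[18,20,-12] → ·
    (1,3)@(3, 7): e=[-2,18,10] → ·
    (2,3)@(5, 7): e=[6,24,-4] → ·
    (0,7)@(1, 15): e=[-26,52,0] → ·  [on edge]
  covered (3 px):
    · · · ·
    · · █ ·
    · █ █ ·
    · · · ·
    · · · ·
    · · · ·
    · · · ·
    · · · ·

Z-buffer (winner per pixel, '.' = empty):
  . . . .
  . . 1 .
  . 1 1 .
  . . . .
  0 0 . .
  . 0 . .
  . . 0 .
  . . . .

Final: 1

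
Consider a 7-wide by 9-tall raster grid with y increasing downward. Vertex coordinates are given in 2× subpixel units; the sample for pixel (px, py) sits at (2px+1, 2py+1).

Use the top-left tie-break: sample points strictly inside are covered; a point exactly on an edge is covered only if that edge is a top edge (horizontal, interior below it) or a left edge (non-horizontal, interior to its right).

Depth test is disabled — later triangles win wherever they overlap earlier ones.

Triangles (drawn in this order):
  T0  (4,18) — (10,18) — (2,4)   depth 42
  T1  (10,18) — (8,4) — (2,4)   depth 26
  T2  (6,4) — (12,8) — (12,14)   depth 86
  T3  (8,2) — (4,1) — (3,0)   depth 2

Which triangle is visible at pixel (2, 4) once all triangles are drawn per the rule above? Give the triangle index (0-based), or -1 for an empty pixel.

T0:
  2·area = 84  (B↔C swapped to make it positive)
  edge (4, 18)→(2, 4): d=(-2,-14) top-left  bias=+0
  edge (2, 4)→(10, 18): d=(8,14) right/bottom  bias=-1
  edge (10, 18)→(4, 18): d=(-6,0) right/bottom  bias=-1
    (1,3)@(3, 7): e=[8,10,66] → █
    (2,3)@(5, 7): e=[36,-18,66] → ·
    (1,4)@(3, 9): e=[4,26,54] → █
    (2,4)@(5, 9): e=[32,-2,54] → ·
    (1,5)@(3, 11): e=[0,42,42] → █  [on edge]
    (2,5)@(5, 11): e=[28,14,42] → █
    (3,5)@(7, 11): e=[56,-14,42] → ·
    (1,6)@(3, 13): e=[-4,58,30] → ·
    (2,6)@(5, 13): e=[24,30,30] → █
    (3,6)@(7, 13): e=[52,2,30] → █
    (4,6)@(9, 13): e=[80,-26,30] → ·
    (2,7)@(5, 15): e=[20,46,18] → █
  covered (11 px):
    · · · · · · ·
    · · · · · · ·
    · · · · · · ·
    · █ · · · · ·
    · █ · · · · ·
    · █ █ · · · ·
    · · █ █ · · ·
    · · █ █ · · ·
    · · █ █ █ · ·
T1:
  2·area = 84  (B↔C swapped to make it positive)
  edge (10, 18)→(2, 4): d=(-8,-14) top-left  bias=+0
  edge (2, 4)→(8, 4): d=(6,0) top-left  bias=+0
  edge (8, 4)→(10, 18): d=(2,14) right/bottom  bias=-1
    (1,2)@(3, 5): e=[6,6,72] → █
    (2,2)@(5, 5): e=[34,6,44] → █
    (3,2)@(7, 5): e=[62,6,16] → █
    (4,2)@(9, 5): e=[90,6,-12] → ·
    (1,3)@(3, 7): e=[-10,18,76] → ·
    (2,3)@(5, 7): e=[18,18,48] → █
    (4,3)@(9, 7): e=[74,18,-8] → ·
    (2,4)@(5, 9): e=[2,30,52] → █
    (4,4)@(9, 9): e=[58,30,-4] → ·
    (2,5)@(5, 11): e=[-14,42,56] → ·
    (3,5)@(7, 11): e=[14,42,28] → █
    (4,5)@(9, 11): e=[42,42,0] → ·  [on edge]
  covered (10 px):
    · · · · · · ·
    · · · · · · ·
    · █ █ █ · · ·
    · · █ █ · · ·
    · · █ █ · · ·
    · · · █ · · ·
    · · · · █ · ·
    · · · · █ · ·
    · · · · · · ·
T2:
  2·area = 36
  edge (6, 4)→(12, 8): d=(6,4) right/bottom  bias=-1
  edge (12, 8)→(12, 14): d=(0,6) right/bottom  bias=-1
  edge (12, 14)→(6, 4): d=(-6,-10) top-left  bias=+0
    (3,2)@(7, 5): e=[2,30,4] → █
    (4,2)@(9, 5): e=[-6,18,24] → ·
    (3,3)@(7, 7): e=[14,30,-8] → ·
    (4,3)@(9, 7): e=[6,18,12] → █
    (5,3)@(11, 7): e=[-2,6,32] → ·
    (4,4)@(9, 9): e=[18,18,0] → █  [on edge]
    (5,4)@(11, 9): e=[10,6,20] → █
    (6,4)@(13, 9): e=[2,-6,40] → ·
    (4,5)@(9, 11): e=[30,18,-12] → ·
    (5,5)@(11, 11): e=[22,6,8] → █
    (6,5)@(13, 11): e=[14,-6,28] → ·
    (5,6)@(11, 13): e=[34,6,-4] → ·
  covered (5 px):
    · · · · · · ·
    · · · · · · ·
    · · · █ · · ·
    · · · · █ · ·
    · · · · █ █ ·
    · · · · · █ ·
    · · · · · · ·
    · · · · · · ·
    · · · · · · ·
T3:
  2·area = 3
  edge (8, 2)→(4, 1): d=(-4,-1) top-left  bias=+0
  edge (4, 1)→(3, 0): d=(-1,-1) top-left  bias=+0
  edge (3, 0)→(8, 2): d=(5,2) right/bottom  bias=-1
    (2,0)@(5, 1): e=[1,1,1] → █
    (3,0)@(7, 1): e=[3,3,-3] → ·
    (2,1)@(5, 3): e=[-7,-1,11] → ·
  covered (1 px):
    · · █ · · · ·
    · · · · · · ·
    · · · · · · ·
    · · · · · · ·
    · · · · · · ·
    · · · · · · ·
    · · · · · · ·
    · · · · · · ·
    · · · · · · ·

Z-buffer (winner per pixel, '.' = empty):
  . . 3 . . . .
  . . . . . . .
  . 1 1 2 . . .
  . 0 1 1 2 . .
  . 0 1 1 2 2 .
  . 0 0 1 . 2 .
  . . 0 0 1 . .
  . . 0 0 1 . .
  . . 0 0 0 . .

Answer: 1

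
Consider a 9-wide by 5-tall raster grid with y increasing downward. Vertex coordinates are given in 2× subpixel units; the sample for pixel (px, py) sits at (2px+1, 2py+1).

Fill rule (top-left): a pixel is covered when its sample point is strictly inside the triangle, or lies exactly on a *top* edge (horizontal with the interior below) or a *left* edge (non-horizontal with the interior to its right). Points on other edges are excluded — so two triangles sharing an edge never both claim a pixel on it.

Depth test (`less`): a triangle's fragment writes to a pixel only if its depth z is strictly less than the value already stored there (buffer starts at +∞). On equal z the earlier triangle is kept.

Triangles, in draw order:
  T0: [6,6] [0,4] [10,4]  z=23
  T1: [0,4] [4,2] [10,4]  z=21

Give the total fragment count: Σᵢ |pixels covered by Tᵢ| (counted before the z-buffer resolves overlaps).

T0:
  2·area = 20
  edge (6, 6)→(0, 4): d=(-6,-2) top-left  bias=+0
  edge (0, 4)→(10, 4): d=(10,0) top-left  bias=+0
  edge (10, 4)→(6, 6): d=(-4,2) right/bottom  bias=-1
    (1,2)@(3, 5): e=[0,10,10] → █  [on edge]
    (2,2)@(5, 5): e=[4,10,6] → █
    (3,2)@(7, 5): e=[8,10,2] → █
    (4,2)@(9, 5): e=[12,10,-2] → ·
    (1,3)@(3, 7): e=[-12,30,2] → ·
    (2,3)@(5, 7): e=[-8,30,-2] → ·
    (3,3)@(7, 7): e=[-4,30,-6] → ·
    (4,3)@(9, 7): e=[0,30,-10] → ·  [on edge]
    (7,4)@(15, 9): e=[0,50,-30] → ·  [on edge]
  covered (3 px):
    · · · · · · · · ·
    · · · · · · · · ·
    · █ █ █ · · · · ·
    · · · · · · · · ·
    · · · · · · · · ·
T1:
  2·area = 20
  edge (0, 4)→(4, 2): d=(4,-2) top-left  bias=+0
  edge (4, 2)→(10, 4): d=(6,2) right/bottom  bias=-1
  edge (10, 4)→(0, 4): d=(-10,0) right/bottom  bias=-1
    (0,0)@(1, 1): e=[-10,0,30] → ·  [on edge]
    (1,1)@(3, 3): e=[2,8,10] → █
    (2,1)@(5, 3): e=[6,4,10] → █
    (3,1)@(7, 3): e=[10,0,10] → ·  [on edge]
    (1,2)@(3, 5): e=[10,20,-10] → ·
    (2,2)@(5, 5): e=[14,16,-10] → ·
    (6,2)@(13, 5): e=[30,0,-10] → ·  [on edge]
  covered (2 px):
    · · · · · · · · ·
    · █ █ · · · · · ·
    · · · · · · · · ·
    · · · · · · · · ·
    · · · · · · · · ·

Final: 5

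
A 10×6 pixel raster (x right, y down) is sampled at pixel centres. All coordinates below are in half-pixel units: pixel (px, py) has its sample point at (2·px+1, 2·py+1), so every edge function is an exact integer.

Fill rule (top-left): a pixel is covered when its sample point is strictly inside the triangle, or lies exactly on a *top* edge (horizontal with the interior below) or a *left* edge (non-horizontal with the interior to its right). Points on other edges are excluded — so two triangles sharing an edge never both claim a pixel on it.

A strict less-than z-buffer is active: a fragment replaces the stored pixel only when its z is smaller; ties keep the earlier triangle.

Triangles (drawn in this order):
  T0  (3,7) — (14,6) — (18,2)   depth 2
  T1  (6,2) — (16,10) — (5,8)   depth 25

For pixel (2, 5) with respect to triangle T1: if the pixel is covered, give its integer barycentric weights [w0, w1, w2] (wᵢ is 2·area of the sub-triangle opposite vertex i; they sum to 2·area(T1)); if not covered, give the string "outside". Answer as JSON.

T0:
  2·area = 40  (B↔C swapped to make it positive)
  edge (3, 7)→(18, 2): d=(15,-5) top-left  bias=+0
  edge (18, 2)→(14, 6): d=(-4,4) right/bottom  bias=-1
  edge (14, 6)→(3, 7): d=(-11,1) right/bottom  bias=-1
    (9,0)@(19, 1): e=[-10,0,50] → ·  [on edge]
    (7,1)@(15, 3): e=[0,8,32] → #  [on edge]
    (8,1)@(17, 3): e=[10,0,30] → ·  [on edge]
    (4,2)@(9, 5): e=[0,24,16] → #  [on edge]
    (5,2)@(11, 5): e=[10,16,14] → #
    (6,2)@(13, 5): e=[20,8,12] → #
    (7,2)@(15, 5): e=[30,0,10] → ·  [on edge]
    (1,3)@(3, 7): e=[0,40,0] → ·  [on edge]
    (4,3)@(9, 7): e=[30,16,-6] → ·
    (5,3)@(11, 7): e=[40,8,-8] → ·
    (6,3)@(13, 7): e=[50,0,-10] → ·  [on edge]
    (5,4)@(11, 9): e=[70,0,-30] → ·  [on edge]
    (4,5)@(9, 11): e=[90,0,-50] → ·  [on edge]
  covered (4 px):
    · · · · · · · · · ·
    · · · · · · · # · ·
    · · · · # # # · · ·
    · · · · · · · · · ·
    · · · · · · · · · ·
    · · · · · · · · · ·
T1:
  2·area = 68
  edge (6, 2)→(16, 10): d=(10,8) right/bottom  bias=-1
  edge (16, 10)→(5, 8): d=(-11,-2) top-left  bias=+0
  edge (5, 8)→(6, 2): d=(1,-6) top-left  bias=+0
    (3,1)@(7, 3): e=[2,59,7] → #
    (4,1)@(9, 3): e=[-14,63,19] → ·
    (3,2)@(7, 5): e=[22,37,9] → #
    (4,2)@(9, 5): e=[6,41,21] → #
    (5,2)@(11, 5): e=[-10,45,33] → ·
    (3,3)@(7, 7): e=[42,15,11] → #
    (5,3)@(11, 7): e=[10,23,35] → #
    (6,3)@(13, 7): e=[-6,27,47] → ·
    (3,4)@(7, 9): e=[62,-7,13] → ·
    (4,4)@(9, 9): e=[46,-3,25] → ·
    (5,4)@(11, 9): e=[30,1,37] → #
    (6,4)@(13, 9): e=[14,5,49] → #
  covered (8 px):
    · · · · · · · · · ·
    · · · # · · · · · ·
    · · · # # · · · · ·
    · · · # # # · · · ·
    · · · · · # # · · ·
    · · · · · · · · · ·

Answer: "outside"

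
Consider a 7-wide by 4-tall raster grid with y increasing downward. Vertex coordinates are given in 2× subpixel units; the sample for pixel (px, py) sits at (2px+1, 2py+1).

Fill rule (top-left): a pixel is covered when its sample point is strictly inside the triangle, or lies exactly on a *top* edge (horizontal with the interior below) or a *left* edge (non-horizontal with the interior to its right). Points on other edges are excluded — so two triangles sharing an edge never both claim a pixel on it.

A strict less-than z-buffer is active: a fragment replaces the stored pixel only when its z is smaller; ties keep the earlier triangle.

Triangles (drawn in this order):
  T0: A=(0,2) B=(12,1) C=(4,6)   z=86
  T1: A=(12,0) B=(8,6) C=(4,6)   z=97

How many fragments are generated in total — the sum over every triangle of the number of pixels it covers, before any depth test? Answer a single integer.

T0:
  2·area = 52
  edge (0, 2)→(12, 1): d=(12,-1) top-left  bias=+0
  edge (12, 1)→(4, 6): d=(-8,5) right/bottom  bias=-1
  edge (4, 6)→(0, 2): d=(-4,-4) top-left  bias=+0
    (0,1)@(1, 3): e=[13,39,0] → X  [on edge]
    (1,1)@(3, 3): e=[15,29,8] → X
    (2,1)@(5, 3): e=[17,19,16] → X
    (3,1)@(7, 3): e=[19,9,24] → X
    (4,1)@(9, 3): e=[21,-1,32] → .
    (0,2)@(1, 5): e=[37,23,-8] → .
    (1,2)@(3, 5): e=[39,13,0] → X  [on edge]
    (3,2)@(7, 5): e=[43,-7,16] → .
    (1,3)@(3, 7): e=[63,-3,-8] → .
    (2,3)@(5, 7): e=[65,-13,0] → .  [on edge]
  covered (6 px):
    . . . . . . .
    X X X X . . .
    . X X . . . .
    . . . . . . .
T1:
  2·area = 24
  edge (12, 0)→(8, 6): d=(-4,6) right/bottom  bias=-1
  edge (8, 6)→(4, 6): d=(-4,0) right/bottom  bias=-1
  edge (4, 6)→(12, 0): d=(8,-6) top-left  bias=+0
    (5,0)@(11, 1): e=[2,20,2] → X
    (6,0)@(13, 1): e=[-10,20,14] → .
    (4,1)@(9, 3): e=[6,12,6] → X
    (5,1)@(11, 3): e=[-6,12,18] → .
    (3,2)@(7, 5): e=[10,4,10] → X
    (4,2)@(9, 5): e=[-2,4,22] → .
    (3,3)@(7, 7): e=[2,-4,26] → .
  covered (3 px):
    . . . . . X .
    . . . . X . .
    . . . X . . .
    . . . . . . .

Answer: 9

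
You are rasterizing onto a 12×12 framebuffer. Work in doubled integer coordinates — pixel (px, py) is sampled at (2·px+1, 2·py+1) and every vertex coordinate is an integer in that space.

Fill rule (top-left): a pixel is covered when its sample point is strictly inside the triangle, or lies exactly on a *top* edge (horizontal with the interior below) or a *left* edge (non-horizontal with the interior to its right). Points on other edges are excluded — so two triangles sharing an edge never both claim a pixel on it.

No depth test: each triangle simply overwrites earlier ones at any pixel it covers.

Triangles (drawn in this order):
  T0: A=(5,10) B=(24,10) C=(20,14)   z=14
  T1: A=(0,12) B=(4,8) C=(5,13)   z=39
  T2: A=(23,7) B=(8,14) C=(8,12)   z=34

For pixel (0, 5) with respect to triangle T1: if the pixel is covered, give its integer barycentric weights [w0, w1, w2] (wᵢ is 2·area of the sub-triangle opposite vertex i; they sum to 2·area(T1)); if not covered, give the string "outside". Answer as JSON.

T0:
  2·area = 76
  edge (5, 10)→(24, 10): d=(19,0) top-left  bias=+0
  edge (24, 10)→(20, 14): d=(-4,4) right/bottom  bias=-1
  edge (20, 14)→(5, 10): d=(-15,-4) top-left  bias=+0
    (4,5)@(9, 11): e=[19,56,1] → #
    (5,5)@(11, 11): e=[19,48,9] → #
    (6,5)@(13, 11): e=[19,40,17] → #
    (7,5)@(15, 11): e=[19,32,25] → #
    (8,5)@(17, 11): e=[19,24,33] → #
    (9,5)@(19, 11): e=[19,16,41] → #
    (10,5)@(21, 11): e=[19,8,49] → #
    (11,5)@(23, 11): e=[19,0,57] → ·  [on edge]
    (4,6)@(9, 13): e=[57,48,-29] → ·
    (5,6)@(11, 13): e=[57,40,-21] → ·
    (6,6)@(13, 13): e=[57,32,-13] → ·
    (7,6)@(15, 13): e=[57,24,-5] → ·
    (10,6)@(21, 13): e=[57,0,19] → ·  [on edge]
    (9,7)@(19, 15): e=[95,0,-19] → ·  [on edge]
    (8,8)@(17, 17): e=[133,0,-57] → ·  [on edge]
    (7,9)@(15, 19): e=[171,0,-95] → ·  [on edge]
    (6,10)@(13, 21): e=[209,0,-133] → ·  [on edge]
    (5,11)@(11, 23): e=[247,0,-171] → ·  [on edge]
  covered (9 px):
    · · · · · · · · · · · ·
    · · · · · · · · · · · ·
    · · · · · · · · · · · ·
    · · · · · · · · · · · ·
    · · · · · · · · · · · ·
    · · · · # # # # # # # ·
    · · · · · · · · # # · ·
    · · · · · · · · · · · ·
    · · · · · · · · · · · ·
    · · · · · · · · · · · ·
    · · · · · · · · · · · ·
    · · · · · · · · · · · ·
T1:
  2·area = 24
  edge (0, 12)→(4, 8): d=(4,-4) top-left  bias=+0
  edge (4, 8)→(5, 13): d=(1,5) right/bottom  bias=-1
  edge (5, 13)→(0, 12): d=(-5,-1) top-left  bias=+0
    (5,0)@(11, 1): e=[0,-42,66] → ·  [on edge]
    (1,1)@(3, 3): e=[-24,0,48] → ·  [on edge]
    (4,1)@(9, 3): e=[0,-30,54] → ·  [on edge]
    (3,2)@(7, 5): e=[0,-18,42] → ·  [on edge]
    (2,3)@(5, 7): e=[0,-6,30] → ·  [on edge]
    (1,4)@(3, 9): e=[0,6,18] → #  [on edge]
    (2,4)@(5, 9): e=[8,-4,20] → ·
    (0,5)@(1, 11): e=[0,18,6] → #  [on edge]
    (2,5)@(5, 11): e=[16,-2,10] → ·
    (0,6)@(1, 13): e=[8,20,-4] → ·
    (1,6)@(3, 13): e=[16,10,-2] → ·
    (2,6)@(5, 13): e=[24,0,0] → ·  [on edge]
    (7,7)@(15, 15): e=[72,-48,0] → ·  [on edge]
    (3,11)@(7, 23): e=[72,0,-48] → ·  [on edge]
  covered (3 px):
    · · · · · · · · · · · ·
    · · · · · · · · · · · ·
    · · · · · · · · · · · ·
    · · · · · · · · · · · ·
    · # · · · · · · · · · ·
    # # · · · · · · · · · ·
    · · · · · · · · · · · ·
    · · · · · · · · · · · ·
    · · · · · · · · · · · ·
    · · · · · · · · · · · ·
    · · · · · · · · · · · ·
    · · · · · · · · · · · ·
T2:
  2·area = 30
  edge (23, 7)→(8, 14): d=(-15,7) right/bottom  bias=-1
  edge (8, 14)→(8, 12): d=(0,-2) top-left  bias=+0
  edge (8, 12)→(23, 7): d=(15,-5) top-left  bias=+0
    (11,3)@(23, 7): e=[0,30,0] → ·  [on edge]
    (8,4)@(17, 9): e=[12,18,0] → #  [on edge]
    (9,4)@(19, 9): e=[-2,22,10] → ·
    (5,5)@(11, 11): e=[24,6,0] → #  [on edge]
    (6,5)@(13, 11): e=[10,10,10] → #
    (7,5)@(15, 11): e=[-4,14,20] → ·
    (8,5)@(17, 11): e=[-18,18,30] → ·
    (2,6)@(5, 13): e=[36,-6,0] → ·  [on edge]
    (4,6)@(9, 13): e=[8,2,20] → #
    (5,6)@(11, 13): e=[-6,6,30] → ·
    (6,6)@(13, 13): e=[-20,10,40] → ·
    (4,7)@(9, 15): e=[-22,2,50] → ·
  covered (4 px):
    · · · · · · · · · · · ·
    · · · · · · · · · · · ·
    · · · · · · · · · · · ·
    · · · · · · · · · · · ·
    · · · · · · · · # · · ·
    · · · · · # # · · · · ·
    · · · · # · · · · · · ·
    · · · · · · · · · · · ·
    · · · · · · · · · · · ·
    · · · · · · · · · · · ·
    · · · · · · · · · · · ·
    · · · · · · · · · · · ·

Answer: [18,6,0]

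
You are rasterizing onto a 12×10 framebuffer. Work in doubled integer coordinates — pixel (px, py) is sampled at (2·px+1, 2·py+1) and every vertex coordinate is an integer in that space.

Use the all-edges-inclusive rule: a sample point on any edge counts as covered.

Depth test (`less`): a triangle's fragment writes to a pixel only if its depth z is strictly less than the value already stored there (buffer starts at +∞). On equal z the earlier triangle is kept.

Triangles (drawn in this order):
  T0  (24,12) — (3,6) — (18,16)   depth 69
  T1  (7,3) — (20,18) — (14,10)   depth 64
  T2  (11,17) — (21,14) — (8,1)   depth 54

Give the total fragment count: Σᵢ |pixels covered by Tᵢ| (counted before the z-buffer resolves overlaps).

T0:
  2·area = 120  (B↔C swapped to make it positive)
  edge (24, 12)→(18, 16): d=(-6,4) inclusive
  edge (18, 16)→(3, 6): d=(-15,-10) inclusive
  edge (3, 6)→(24, 12): d=(21,6) inclusive
    (2,3)@(5, 7): e=[106,5,9] → #
    (3,3)@(7, 7): e=[98,25,-3] → ·
    (2,4)@(5, 9): e=[94,-25,51] → ·
    (4,4)@(9, 9): e=[78,15,27] → #
    (5,4)@(11, 9): e=[70,35,15] → #
    (6,4)@(13, 9): e=[62,55,3] → #
    (7,4)@(15, 9): e=[54,75,-9] → ·
    (4,5)@(9, 11): e=[66,-15,69] → ·
    (5,5)@(11, 11): e=[58,5,57] → #
    (7,5)@(15, 11): e=[42,45,33] → #
    (8,5)@(17, 11): e=[34,65,21] → #
    (9,5)@(19, 11): e=[26,85,9] → #
  covered (15 px):
    · · · · · · · · · · · ·
    · · · · · · · · · · · ·
    · · · · · · · · · · · ·
    · · # · · · · · · · · ·
    · · · · # # # · · · · ·
    · · · · · # # # # # · ·
    · · · · · · · # # # # ·
    · · · · · · · · # # · ·
    · · · · · · · · · · · ·
    · · · · · · · · · · · ·
T1:
  2·area = 14  (B↔C swapped to make it positive)
  edge (7, 3)→(14, 10): d=(7,7) inclusive
  edge (14, 10)→(20, 18): d=(6,8) inclusive
  edge (20, 18)→(7, 3): d=(-13,-15) inclusive
    (2,0)@(5, 1): e=[0,18,-4] → ·  [on edge]
    (3,1)@(7, 3): e=[0,14,0] → #  [on edge]
    (4,1)@(9, 3): e=[-14,-2,30] → ·
    (3,2)@(7, 5): e=[14,26,-26] → ·
    (4,2)@(9, 5): e=[0,10,4] → #  [on edge]
    (5,2)@(11, 5): e=[-14,-6,34] → ·
    (4,3)@(9, 7): e=[14,22,-22] → ·
    (5,3)@(11, 7): e=[0,6,8] → #  [on edge]
    (6,3)@(13, 7): e=[-14,-10,38] → ·
    (5,4)@(11, 9): e=[14,18,-18] → ·
    (6,4)@(13, 9): e=[0,2,12] → #  [on edge]
    (7,4)@(15, 9): e=[-14,-14,42] → ·
    (7,5)@(15, 11): e=[0,-2,16] → ·  [on edge]
    (8,6)@(17, 13): e=[0,-6,20] → ·  [on edge]
    (9,7)@(19, 15): e=[0,-10,24] → ·  [on edge]
    (10,8)@(21, 17): e=[0,-14,28] → ·  [on edge]
    (11,9)@(23, 19): e=[0,-18,32] → ·  [on edge]
  covered (4 px):
    · · · · · · · · · · · ·
    · · · # · · · · · · · ·
    · · · · # · · · · · · ·
    · · · · · # · · · · · ·
    · · · · · · # · · · · ·
    · · · · · · · · · · · ·
    · · · · · · · · · · · ·
    · · · · · · · · · · · ·
    · · · · · · · · · · · ·
    · · · · · · · · · · · ·
T2:
  2·area = 169  (B↔C swapped to make it positive)
  edge (11, 17)→(8, 1): d=(-3,-16) inclusive
  edge (8, 1)→(21, 14): d=(13,13) inclusive
  edge (21, 14)→(11, 17): d=(-10,3) inclusive
    (4,1)@(9, 3): e=[10,13,146] → #
    (5,1)@(11, 3): e=[42,-13,140] → ·
    (4,2)@(9, 5): e=[4,39,126] → #
    (5,2)@(11, 5): e=[36,13,120] → #
    (6,2)@(13, 5): e=[68,-13,114] → ·
    (4,3)@(9, 7): e=[-2,65,106] → ·
    (5,3)@(11, 7): e=[30,39,100] → #
    (6,3)@(13, 7): e=[62,13,94] → #
    (7,3)@(15, 7): e=[94,-13,88] → ·
    (5,4)@(11, 9): e=[24,65,80] → #
    (7,4)@(15, 9): e=[88,13,68] → #
    (8,4)@(17, 9): e=[120,-13,62] → ·
    (5,8)@(11, 17): e=[0,169,0] → #  [on edge]
  covered (22 px):
    · · · · · · · · · · · ·
    · · · · # · · · · · · ·
    · · · · # # · · · · · ·
    · · · · · # # · · · · ·
    · · · · · # # # · · · ·
    · · · · · # # # # · · ·
    · · · · · # # # # # · ·
    · · · · · # # # # · · ·
    · · · · · # · · · · · ·
    · · · · · · · · · · · ·

Result: 41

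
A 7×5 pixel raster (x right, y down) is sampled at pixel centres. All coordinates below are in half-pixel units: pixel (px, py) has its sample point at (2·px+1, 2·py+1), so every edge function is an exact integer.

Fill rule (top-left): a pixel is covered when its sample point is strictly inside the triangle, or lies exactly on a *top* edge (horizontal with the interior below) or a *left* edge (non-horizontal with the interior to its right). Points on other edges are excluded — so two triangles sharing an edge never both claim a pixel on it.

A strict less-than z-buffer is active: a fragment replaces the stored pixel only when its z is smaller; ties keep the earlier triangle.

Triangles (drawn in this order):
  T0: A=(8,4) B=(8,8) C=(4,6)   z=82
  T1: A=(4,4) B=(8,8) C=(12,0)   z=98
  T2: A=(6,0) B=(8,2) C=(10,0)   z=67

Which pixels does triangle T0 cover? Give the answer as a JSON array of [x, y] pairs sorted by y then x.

T0:
  2·area = 16
  edge (8, 4)→(8, 8): d=(0,4) right/bottom  bias=-1
  edge (8, 8)→(4, 6): d=(-4,-2) top-left  bias=+0
  edge (4, 6)→(8, 4): d=(4,-2) top-left  bias=+0
    (3,2)@(7, 5): e=[4,10,2] → X
    (4,2)@(9, 5): e=[-4,14,6] → .
    (3,3)@(7, 7): e=[4,2,10] → X
    (4,3)@(9, 7): e=[-4,6,14] → .
    (3,4)@(7, 9): e=[4,-6,18] → .
  covered (2 px):
    . . . . . . .
    . . . . . . .
    . . . X . . .
    . . . X . . .
    . . . . . . .
T1:
  2·area = 48  (B↔C swapped to make it positive)
  edge (4, 4)→(12, 0): d=(8,-4) top-left  bias=+0
  edge (12, 0)→(8, 8): d=(-4,8) right/bottom  bias=-1
  edge (8, 8)→(4, 4): d=(-4,-4) top-left  bias=+0
    (0,0)@(1, 1): e=[-36,84,0] → .  [on edge]
    (5,0)@(11, 1): e=[4,4,40] → X
    (6,0)@(13, 1): e=[12,-12,48] → .
    (1,1)@(3, 3): e=[-12,60,0] → .  [on edge]
    (3,1)@(7, 3): e=[4,28,16] → X
    (4,1)@(9, 3): e=[12,12,24] → X
    (5,1)@(11, 3): e=[20,-4,32] → .
    (2,2)@(5, 5): e=[12,36,0] → X  [on edge]
    (5,2)@(11, 5): e=[36,-12,24] → .
    (2,3)@(5, 7): e=[28,28,-8] → .
    (3,3)@(7, 7): e=[36,12,0] → X  [on edge]
    (4,3)@(9, 7): e=[44,-4,8] → .
    (4,4)@(9, 9): e=[60,-12,0] → .  [on edge]
  covered (7 px):
    . . . . . X .
    . . . X X . .
    . . X X X . .
    . . . X . . .
    . . . . . . .
T2:
  2·area = 8  (B↔C swapped to make it positive)
  edge (6, 0)→(10, 0): d=(4,0) top-left  bias=+0
  edge (10, 0)→(8, 2): d=(-2,2) right/bottom  bias=-1
  edge (8, 2)→(6, 0): d=(-2,-2) top-left  bias=+0
    (3,0)@(7, 1): e=[4,4,0] → X  [on edge]
    (4,0)@(9, 1): e=[4,0,4] → .  [on edge]
    (3,1)@(7, 3): e=[12,0,-4] → .  [on edge]
    (4,1)@(9, 3): e=[12,-4,0] → .  [on edge]
    (2,2)@(5, 5): e=[20,0,-12] → .  [on edge]
    (5,2)@(11, 5): e=[20,-12,0] → .  [on edge]
    (1,3)@(3, 7): e=[28,0,-20] → .  [on edge]
    (6,3)@(13, 7): e=[28,-20,0] → .  [on edge]
    (0,4)@(1, 9): e=[36,0,-28] → .  [on edge]
  covered (1 px):
    . . . X . . .
    . . . . . . .
    . . . . . . .
    . . . . . . .
    . . . . . . .

Final: [[3,2],[3,3]]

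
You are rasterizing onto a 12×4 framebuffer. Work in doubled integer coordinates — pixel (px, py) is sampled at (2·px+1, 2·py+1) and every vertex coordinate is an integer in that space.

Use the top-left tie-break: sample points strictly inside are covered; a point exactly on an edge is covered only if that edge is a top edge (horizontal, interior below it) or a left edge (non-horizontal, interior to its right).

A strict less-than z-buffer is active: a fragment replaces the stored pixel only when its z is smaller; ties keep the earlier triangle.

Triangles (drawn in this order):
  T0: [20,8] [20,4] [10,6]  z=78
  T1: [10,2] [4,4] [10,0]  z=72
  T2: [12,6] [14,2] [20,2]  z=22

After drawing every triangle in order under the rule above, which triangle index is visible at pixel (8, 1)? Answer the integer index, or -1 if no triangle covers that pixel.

T0:
  2·area = 40  (B↔C swapped to make it positive)
  edge (20, 8)→(10, 6): d=(-10,-2) top-left  bias=+0
  edge (10, 6)→(20, 4): d=(10,-2) top-left  bias=+0
  edge (20, 4)→(20, 8): d=(0,4) right/bottom  bias=-1
    (2,2)@(5, 5): e=[0,-20,60] → ·  [on edge]
    (7,2)@(15, 5): e=[20,0,20] → #  [on edge]
    (8,2)@(17, 5): e=[24,4,12] → #
    (9,2)@(19, 5): e=[28,8,4] → #
    (10,2)@(21, 5): e=[32,12,-4] → ·
    (2,3)@(5, 7): e=[-20,0,60] → ·  [on edge]
    (7,3)@(15, 7): e=[0,20,20] → #  [on edge]
    (10,3)@(21, 7): e=[12,32,-4] → ·
  covered (6 px):
    · · · · · · · · · · · ·
    · · · · · · · · · · · ·
    · · · · · · · # # # · ·
    · · · · · · · # # # · ·
T1:
  2·area = 12
  edge (10, 2)→(4, 4): d=(-6,2) right/bottom  bias=-1
  edge (4, 4)→(10, 0): d=(6,-4) top-left  bias=+0
  edge (10, 0)→(10, 2): d=(0,2) right/bottom  bias=-1
    (4,0)@(9, 1): e=[8,2,2] → #
    (5,0)@(11, 1): e=[4,10,-2] → ·
    (6,0)@(13, 1): e=[0,18,-6] → ·  [on edge]
    (3,1)@(7, 3): e=[0,6,6] → ·  [on edge]
    (4,1)@(9, 3): e=[-4,14,2] → ·
    (0,2)@(1, 5): e=[0,-6,18] → ·  [on edge]
  covered (1 px):
    · · · · # · · · · · · ·
    · · · · · · · · · · · ·
    · · · · · · · · · · · ·
    · · · · · · · · · · · ·
T2:
  2·area = 24
  edge (12, 6)→(14, 2): d=(2,-4) top-left  bias=+0
  edge (14, 2)→(20, 2): d=(6,0) top-left  bias=+0
  edge (20, 2)→(12, 6): d=(-8,4) right/bottom  bias=-1
    (7,1)@(15, 3): e=[6,6,12] → #
    (8,1)@(17, 3): e=[14,6,4] → #
    (9,1)@(19, 3): e=[22,6,-4] → ·
    (6,2)@(13, 5): e=[2,18,4] → #
    (7,2)@(15, 5): e=[10,18,-4] → ·
    (8,2)@(17, 5): e=[18,18,-12] → ·
    (6,3)@(13, 7): e=[6,30,-12] → ·
  covered (3 px):
    · · · · · · · · · · · ·
    · · · · · · · # # · · ·
    · · · · · · # · · · · ·
    · · · · · · · · · · · ·

Z-buffer (winner per pixel, '.' = empty):
  . . . . 1 . . . . . . .
  . . . . . . . 2 2 . . .
  . . . . . . 2 0 0 0 . .
  . . . . . . . 0 0 0 . .

Final: 2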